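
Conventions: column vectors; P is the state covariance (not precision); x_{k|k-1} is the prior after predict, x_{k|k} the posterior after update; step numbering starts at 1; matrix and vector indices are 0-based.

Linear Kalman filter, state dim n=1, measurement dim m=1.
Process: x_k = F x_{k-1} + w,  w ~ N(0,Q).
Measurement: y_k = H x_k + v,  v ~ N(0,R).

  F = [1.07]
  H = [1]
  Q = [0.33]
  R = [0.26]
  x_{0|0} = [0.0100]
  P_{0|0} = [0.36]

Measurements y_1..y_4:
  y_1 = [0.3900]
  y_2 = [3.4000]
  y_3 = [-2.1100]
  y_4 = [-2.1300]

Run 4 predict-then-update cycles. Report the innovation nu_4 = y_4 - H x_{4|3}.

innov = [-1.5186]

step 1: x^-=[0.0107]  P^-=[0.7422]  S=[1.0022]  K=[0.7406]  nu=[0.3793]  x^+=[0.2916]  P^+=[0.1925]
step 2: x^-=[0.3120]  P^-=[0.5504]  S=[0.8104]  K=[0.6792]  nu=[3.0880]  x^+=[2.4093]  P^+=[0.1766]
step 3: x^-=[2.5780]  P^-=[0.5322]  S=[0.7922]  K=[0.6718]  nu=[-4.6880]  x^+=[-0.5714]  P^+=[0.1747]
step 4: x^-=[-0.6114]  P^-=[0.5300]  S=[0.7900]  K=[0.6709]  nu=[-1.5186]  x^+=[-1.6302]  P^+=[0.1744]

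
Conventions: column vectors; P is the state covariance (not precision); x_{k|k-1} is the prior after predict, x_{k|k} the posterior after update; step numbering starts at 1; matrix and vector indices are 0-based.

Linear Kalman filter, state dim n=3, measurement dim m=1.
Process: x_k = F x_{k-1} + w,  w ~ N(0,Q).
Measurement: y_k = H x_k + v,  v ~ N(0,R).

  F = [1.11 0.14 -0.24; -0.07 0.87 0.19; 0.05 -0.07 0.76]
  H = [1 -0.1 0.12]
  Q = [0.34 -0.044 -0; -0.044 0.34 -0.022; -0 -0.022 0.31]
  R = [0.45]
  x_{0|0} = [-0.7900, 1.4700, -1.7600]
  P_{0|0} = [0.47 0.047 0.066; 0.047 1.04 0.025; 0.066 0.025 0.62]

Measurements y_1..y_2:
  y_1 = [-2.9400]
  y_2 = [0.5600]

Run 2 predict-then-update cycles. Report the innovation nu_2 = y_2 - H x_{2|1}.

step 1: x^-=[-0.2487, 0.9998, -1.4800]  P^-=[0.9529 0.0733 -0.0426; 0.0733 1.1526 0.0181; -0.0426 0.0181 0.6764]  S=[1.3989]  K=[0.6723; -0.0285; 0.0263]  nu=[-2.4137]  x^+=[-1.8715, 1.0685, -1.5435]  P^+=[0.3206 0.1000 -0.0673; 0.1000 1.1515 0.0192; -0.0673 0.0192 0.6754]
step 2: x^-=[-1.5573, 0.7673, -1.3414]  P^-=[0.8622 0.1174 -0.1774; 0.1174 1.2335 0.0245; -0.1774 0.0245 0.6987]  S=[1.2679]  K=[0.6539; -0.0024; -0.0757]  nu=[2.3550]  x^+=[-0.0173, 0.7616, -1.5197]  P^+=[0.3200 0.1194 -0.1146; 0.1194 1.2335 0.0243; -0.1146 0.0243 0.6915]

innov = [2.3550]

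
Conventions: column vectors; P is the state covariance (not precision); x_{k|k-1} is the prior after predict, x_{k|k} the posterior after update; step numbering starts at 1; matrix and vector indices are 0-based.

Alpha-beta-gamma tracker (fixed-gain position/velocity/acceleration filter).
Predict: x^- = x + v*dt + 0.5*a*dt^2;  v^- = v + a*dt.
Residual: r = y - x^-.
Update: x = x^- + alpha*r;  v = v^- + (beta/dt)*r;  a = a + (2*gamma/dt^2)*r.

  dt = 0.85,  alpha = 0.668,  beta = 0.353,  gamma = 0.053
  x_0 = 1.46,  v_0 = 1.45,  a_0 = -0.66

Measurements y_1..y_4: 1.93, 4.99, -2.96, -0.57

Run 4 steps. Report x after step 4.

step 1: x_pred=2.4541  r=-0.5241  x^+=2.1040  v^+=0.6714  a^+=-0.7369
step 2: x_pred=2.4084  r=2.5816  x^+=4.1329  v^+=1.1171  a^+=-0.3581
step 3: x_pred=4.9531  r=-7.9131  x^+=-0.3329  v^+=-2.4736  a^+=-1.5191
step 4: x_pred=-2.9842  r=2.4142  x^+=-1.3715  v^+=-2.7622  a^+=-1.1649

x_post = -1.3715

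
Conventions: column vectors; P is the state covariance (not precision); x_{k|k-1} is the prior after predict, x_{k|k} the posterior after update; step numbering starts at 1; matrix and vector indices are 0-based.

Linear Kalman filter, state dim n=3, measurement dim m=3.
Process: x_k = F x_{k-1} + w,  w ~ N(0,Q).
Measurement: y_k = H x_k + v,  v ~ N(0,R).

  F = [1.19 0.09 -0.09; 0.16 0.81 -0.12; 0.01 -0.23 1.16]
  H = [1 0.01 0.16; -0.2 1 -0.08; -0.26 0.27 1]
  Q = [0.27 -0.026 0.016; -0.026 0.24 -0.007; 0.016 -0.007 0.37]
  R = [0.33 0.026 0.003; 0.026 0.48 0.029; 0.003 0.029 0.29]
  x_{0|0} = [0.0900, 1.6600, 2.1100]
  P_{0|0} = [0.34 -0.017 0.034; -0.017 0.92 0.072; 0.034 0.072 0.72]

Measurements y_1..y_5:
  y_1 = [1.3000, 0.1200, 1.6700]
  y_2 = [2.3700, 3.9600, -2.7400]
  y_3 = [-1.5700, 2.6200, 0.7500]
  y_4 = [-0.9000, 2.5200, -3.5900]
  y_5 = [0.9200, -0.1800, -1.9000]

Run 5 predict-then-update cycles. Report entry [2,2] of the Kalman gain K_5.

step 1: x^-=[0.0666, 1.1058, 2.0667]  P^-=[0.7527 0.0856 -0.0136; 0.0856 0.8430 -0.2017; -0.0136 -0.2017 1.3500]  S=[1.1140 -0.0786 0.0247; -0.0786 1.3593 -0.0340; 0.0247 -0.0340 1.6385]  K=[0.6764 -0.0110 -0.1241; 0.0992 0.6255 0.0137; 0.1485 -0.1976 0.7865]  nu=[0.8917, -0.8071, -0.6779]  x^+=[0.7627, 0.6801, 1.8253]  P^+=[0.2206 0.0535 0.0086; 0.0535 0.3101 -0.0474; 0.0086 -0.0474 0.2379]
step 2: x^-=[0.8046, 0.4539, 1.9686]  P^-=[0.5973 0.0962 -0.0212; 0.0962 0.4753 -0.1433; -0.0212 -0.1433 0.7317]  S=[0.9407 -0.0225 -0.0362; -0.0225 0.9677 -0.0368; -0.0362 -0.0368 1.0169]  K=[0.6272 -0.0125 -0.1262; 0.0938 0.4846 -0.0185; 0.1225 -0.1753 0.6850]  nu=[1.2459, 3.8245, -4.6220]  x^+=[2.1214, 2.5096, -1.7152]  P^+=[0.2049 0.0481 0.0052; 0.0481 0.2407 -0.0435; 0.0052 -0.0435 0.2070]
step 3: x^-=[2.9047, 2.5780, -2.5457]  P^-=[0.5737 0.0826 -0.0195; 0.0826 0.4268 -0.1228; -0.0195 -0.1228 0.6844]  S=[0.9163 -0.0281 -0.0386; -0.0281 0.9201 -0.0233; -0.0386 -0.0233 0.9766]  K=[0.6178 -0.0175 -0.1258; 0.0868 0.4589 -0.0154; 0.1201 -0.1680 0.6728]  nu=[-4.0932, 0.4192, 3.3548]  x^+=[-0.0535, 2.3634, -0.8504]  P^+=[0.2018 0.0448 0.0052; 0.0448 0.2278 -0.0407; 0.0052 -0.0407 0.2030]
step 4: x^-=[0.2256, 2.0079, -1.5306]  P^-=[0.5683 0.0776 -0.0176; 0.0776 0.4169 -0.1171; -0.0176 -0.1171 0.6768]  S=[0.9112 -0.0314 -0.0377; -0.0314 0.9110 -0.0188; -0.0377 -0.0188 0.9707]  K=[0.6156 -0.0194 -0.1253; 0.0842 0.4534 -0.0134; 0.1203 -0.1661 0.6709]  nu=[-0.9008, 0.4348, -2.5428]  x^+=[-0.0189, 2.1632, -3.4171]  P^+=[0.2010 0.0437 0.0054; 0.0437 0.2250 -0.0399; 0.0054 -0.0399 0.2023]
step 5: x^-=[0.4798, 2.1592, -4.4616]  P^-=[0.5669 0.0761 -0.0168; 0.0761 0.4145 -0.1156; -0.0168 -0.1156 0.6753]  S=[0.9100 -0.0325 -0.0371; -0.0325 0.9091 -0.0176; -0.0371 -0.0176 0.9695]  K=[0.6150 -0.0200 -0.1250; 0.0834 0.4522 -0.0128; 0.1204 -0.1656 0.6705]  nu=[1.1325, -2.6002, 2.1033]  x^+=[0.9654, 1.0511, -2.4843]  P^+=[0.2007 0.0434 0.0055; 0.0434 0.2243 -0.0396; 0.0055 -0.0396 0.2021]

K[2,2] = 0.6705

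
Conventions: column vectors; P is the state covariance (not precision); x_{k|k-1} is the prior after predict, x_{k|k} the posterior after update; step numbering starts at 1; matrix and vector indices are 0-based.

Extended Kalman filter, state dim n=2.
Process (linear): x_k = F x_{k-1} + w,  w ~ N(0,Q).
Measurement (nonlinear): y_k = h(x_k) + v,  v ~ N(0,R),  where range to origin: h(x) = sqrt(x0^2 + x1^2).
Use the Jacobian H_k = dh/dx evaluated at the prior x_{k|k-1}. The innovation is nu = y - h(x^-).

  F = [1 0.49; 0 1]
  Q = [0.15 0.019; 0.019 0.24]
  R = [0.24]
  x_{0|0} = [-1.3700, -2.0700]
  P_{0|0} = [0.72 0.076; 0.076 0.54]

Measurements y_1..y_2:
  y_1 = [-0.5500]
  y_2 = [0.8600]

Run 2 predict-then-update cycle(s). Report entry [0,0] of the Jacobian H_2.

H_jac[0,0] = 0.1905

step 1: x^-=[-2.3843, -2.0700]  P^-=[1.0741 0.3596; 0.3596 0.7800]  H_jac=[-0.7551 -0.6556]  S=[1.5438]  K=[-0.6781; -0.5071]  nu=[-3.7075]  x^+=[0.1298, -0.1898]  P^+=[0.3642 -0.1713; -0.1713 0.3830]
step 2: x^-=[0.0368, -0.1898]  P^-=[0.4383 0.0354; 0.0354 0.6230]  H_jac=[0.1905 -0.9817]  S=[0.8430]  K=[0.0579; -0.7174]  nu=[0.6667]  x^+=[0.0754, -0.6681]  P^+=[0.4355 0.0704; 0.0704 0.1890]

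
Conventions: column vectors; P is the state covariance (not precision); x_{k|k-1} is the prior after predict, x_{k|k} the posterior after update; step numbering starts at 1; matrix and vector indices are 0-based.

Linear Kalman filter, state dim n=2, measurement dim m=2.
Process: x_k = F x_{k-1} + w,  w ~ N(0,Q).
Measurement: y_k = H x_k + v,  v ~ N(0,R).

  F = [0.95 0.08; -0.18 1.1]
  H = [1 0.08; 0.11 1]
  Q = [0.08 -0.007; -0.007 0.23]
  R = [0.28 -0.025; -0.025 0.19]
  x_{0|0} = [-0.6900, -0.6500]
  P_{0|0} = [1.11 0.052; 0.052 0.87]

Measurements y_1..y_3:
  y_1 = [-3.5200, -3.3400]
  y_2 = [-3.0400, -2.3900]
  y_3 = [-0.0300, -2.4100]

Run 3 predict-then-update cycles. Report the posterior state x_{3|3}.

x_post = [-1.6535, -2.0665]

step 1: x^-=[-0.7075, -0.5908]  P^-=[1.0952 -0.0667; -0.0667 1.2981]  S=[1.3729 0.1321; 0.1321 1.4867]  K=[0.7972 -0.0346; -0.0569 0.8733]  nu=[-2.7652, -2.6714]  x^+=[-2.8195, -2.7662]  P^+=[0.2282 -0.0516; -0.0516 0.1730]
step 2: x^-=[-2.8998, -2.5353]  P^-=[0.2792 -0.0840; -0.0840 0.4672]  S=[0.5488 -0.0416; -0.0416 0.6421]  K=[0.4927 -0.0510; -0.0310 0.7112]  nu=[0.0626, 0.4643]  x^+=[-2.8926, -2.2071]  P^+=[0.1422 -0.0377; -0.0377 0.1400]
step 3: x^-=[-2.9246, -1.9071]  P^-=[0.2035 -0.0578; -0.0578 0.4190]  S=[0.4770 -0.0274; -0.0274 0.5987]  K=[0.4147 -0.0402; -0.0114 0.6886]  nu=[3.0471, -0.1812]  x^+=[-1.6535, -2.0665]  P^+=[0.1196 -0.0312; -0.0312 0.1346]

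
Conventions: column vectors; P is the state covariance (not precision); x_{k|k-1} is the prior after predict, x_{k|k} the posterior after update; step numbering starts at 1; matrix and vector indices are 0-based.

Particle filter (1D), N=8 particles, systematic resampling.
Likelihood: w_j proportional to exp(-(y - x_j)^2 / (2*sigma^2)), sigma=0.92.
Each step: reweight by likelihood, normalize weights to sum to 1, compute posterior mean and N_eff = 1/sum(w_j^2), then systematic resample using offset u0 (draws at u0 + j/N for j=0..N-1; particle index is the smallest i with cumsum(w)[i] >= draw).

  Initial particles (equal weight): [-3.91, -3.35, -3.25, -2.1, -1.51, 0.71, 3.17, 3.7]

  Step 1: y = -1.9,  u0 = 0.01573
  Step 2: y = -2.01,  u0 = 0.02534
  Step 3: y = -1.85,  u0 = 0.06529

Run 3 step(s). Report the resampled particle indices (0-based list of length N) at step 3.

resampled_idx = [1, 2, 3, 4, 5, 5, 6, 7]

step 1: w=[0.0350, 0.1098, 0.1296, 0.3713, 0.3475, 0.0068, 0.0000, 0.0000]  mean=-2.2254  Neff=3.4627  idx=[0, 1, 2, 3, 3, 3, 4, 4]
step 2: w=[0.0212, 0.0621, 0.0723, 0.1784, 0.1784, 0.1784, 0.1546, 0.1546]  mean=-2.1167  Neff=6.5439  idx=[1, 2, 3, 4, 5, 5, 6, 7]
step 3: w=[0.0420, 0.0499, 0.1529, 0.1529, 0.1529, 0.1529, 0.1482, 0.1482]  mean=-2.0349  Neff=7.0555  idx=[1, 2, 3, 4, 5, 5, 6, 7]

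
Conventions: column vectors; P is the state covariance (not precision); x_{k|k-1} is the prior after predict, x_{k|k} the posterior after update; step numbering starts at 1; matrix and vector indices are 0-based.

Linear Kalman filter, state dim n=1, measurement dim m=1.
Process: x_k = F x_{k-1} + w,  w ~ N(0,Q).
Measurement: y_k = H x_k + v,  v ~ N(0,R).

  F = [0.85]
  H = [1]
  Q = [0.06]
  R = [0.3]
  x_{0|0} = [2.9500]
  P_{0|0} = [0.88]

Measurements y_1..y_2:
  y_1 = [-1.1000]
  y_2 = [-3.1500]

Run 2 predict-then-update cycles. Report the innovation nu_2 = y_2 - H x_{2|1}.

step 1: x^-=[2.5075]  P^-=[0.6958]  S=[0.9958]  K=[0.6987]  nu=[-3.6075]  x^+=[-0.0132]  P^+=[0.2096]
step 2: x^-=[-0.0112]  P^-=[0.2115]  S=[0.5115]  K=[0.4134]  nu=[-3.1388]  x^+=[-1.3089]  P^+=[0.1240]

innov = [-3.1388]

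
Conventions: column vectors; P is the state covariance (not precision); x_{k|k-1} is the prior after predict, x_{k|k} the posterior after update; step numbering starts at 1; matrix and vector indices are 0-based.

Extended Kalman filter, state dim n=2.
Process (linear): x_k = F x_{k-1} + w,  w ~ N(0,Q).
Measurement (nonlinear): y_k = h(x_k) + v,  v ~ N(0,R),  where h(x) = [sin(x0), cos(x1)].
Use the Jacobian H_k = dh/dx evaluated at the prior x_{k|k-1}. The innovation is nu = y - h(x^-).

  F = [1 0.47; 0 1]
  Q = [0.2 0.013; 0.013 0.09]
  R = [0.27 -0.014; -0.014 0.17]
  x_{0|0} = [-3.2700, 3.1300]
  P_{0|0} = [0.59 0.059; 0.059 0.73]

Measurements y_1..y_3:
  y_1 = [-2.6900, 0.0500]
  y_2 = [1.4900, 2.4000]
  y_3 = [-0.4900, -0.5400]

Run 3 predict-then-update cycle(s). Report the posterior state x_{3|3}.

step 1: x^-=[-1.7989, 3.1300]  P^-=[1.0067 0.4151; 0.4151 0.8200]  H_jac=[-0.2261 0.0000; 0.0000 -0.0116]  S=[0.3215 -0.0129; -0.0129 0.1701]  K=[-0.7114 -0.0823; -0.2951 -0.0783]  nu=[-1.7159, 1.0499]  x^+=[-0.6645, 3.5542]  P^+=[0.8444 0.3475; 0.3475 0.7916]
step 2: x^-=[1.0059, 3.5542]  P^-=[1.5459 0.7326; 0.7326 0.8816]  H_jac=[0.5353 0.0000; 0.0000 0.4010]  S=[0.7130 0.1433; 0.1433 0.3118]  K=[1.0701 0.4506; 0.3549 0.9708]  nu=[0.6453, 3.3161]  x^+=[3.1907, 7.0026]  P^+=[0.5280 0.1536; 0.1536 0.3992]
step 3: x^-=[6.4819, 7.0026]  P^-=[0.9606 0.3542; 0.3542 0.4892]  H_jac=[0.9803 0.0000; 0.0000 -0.6589]  S=[1.1932 -0.2428; -0.2428 0.3824]  K=[0.7637 -0.1255; 0.1372 -0.7558]  nu=[-0.6874, -1.2922]  x^+=[6.1190, 7.8849]  P^+=[0.2121 0.0486; 0.0486 0.1979]

x_post = [6.1190, 7.8849]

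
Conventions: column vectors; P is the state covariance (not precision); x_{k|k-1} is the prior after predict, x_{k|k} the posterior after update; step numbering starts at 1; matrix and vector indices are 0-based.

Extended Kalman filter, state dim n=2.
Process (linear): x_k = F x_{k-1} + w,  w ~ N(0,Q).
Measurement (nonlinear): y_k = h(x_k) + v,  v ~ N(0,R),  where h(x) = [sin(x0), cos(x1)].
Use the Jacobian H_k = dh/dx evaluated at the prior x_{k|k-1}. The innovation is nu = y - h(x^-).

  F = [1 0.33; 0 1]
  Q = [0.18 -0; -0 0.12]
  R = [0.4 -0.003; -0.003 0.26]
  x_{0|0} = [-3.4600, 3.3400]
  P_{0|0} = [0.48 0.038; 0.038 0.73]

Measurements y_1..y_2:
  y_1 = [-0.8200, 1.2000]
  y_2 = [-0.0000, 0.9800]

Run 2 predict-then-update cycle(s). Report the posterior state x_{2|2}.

x_post = [-0.0554, 5.4471]

step 1: x^-=[-2.3578, 3.3400]  P^-=[0.7646 0.2789; 0.2789 0.8500]  H_jac=[-0.7082 0.0000; 0.0000 0.1971]  S=[0.7835 -0.0419; -0.0419 0.2930]  K=[-0.6863 0.0894; -0.2232 0.5398]  nu=[-0.1140, 2.1804]  x^+=[-2.0846, 4.5425]  P^+=[0.3880 0.1284; 0.1284 0.7155]
step 2: x^-=[-0.5856, 4.5425]  P^-=[0.7306 0.3645; 0.3645 0.8355]  H_jac=[0.8334 0.0000; 0.0000 0.9856]  S=[0.9074 0.2964; 0.2964 1.0716]  K=[0.6173 0.1645; 0.0921 0.7430]  nu=[0.5527, 1.1491]  x^+=[-0.0554, 5.4471]  P^+=[0.2957 0.0415; 0.0415 0.1957]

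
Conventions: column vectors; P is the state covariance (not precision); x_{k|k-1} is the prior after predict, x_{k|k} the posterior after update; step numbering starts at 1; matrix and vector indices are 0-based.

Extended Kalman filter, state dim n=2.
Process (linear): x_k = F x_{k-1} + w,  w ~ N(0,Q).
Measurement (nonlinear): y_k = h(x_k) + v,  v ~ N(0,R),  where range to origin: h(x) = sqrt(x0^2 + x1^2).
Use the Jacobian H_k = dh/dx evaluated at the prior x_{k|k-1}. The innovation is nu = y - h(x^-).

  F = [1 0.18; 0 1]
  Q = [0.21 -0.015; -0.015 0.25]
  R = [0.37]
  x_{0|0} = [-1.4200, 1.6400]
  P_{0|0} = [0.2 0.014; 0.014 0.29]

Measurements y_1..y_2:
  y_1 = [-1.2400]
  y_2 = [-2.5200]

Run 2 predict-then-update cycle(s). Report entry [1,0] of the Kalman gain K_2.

K[1,0] = -0.1752

step 1: x^-=[-1.1248, 1.6400]  P^-=[0.4244 0.0512; 0.0512 0.5400]  H_jac=[-0.5656 0.8247]  S=[0.8253]  K=[-0.2397; 0.5045]  nu=[-3.2287]  x^+=[-0.3508, 0.0111]  P^+=[0.3770 0.1510; 0.1510 0.3299]
step 2: x^-=[-0.3488, 0.0111]  P^-=[0.6521 0.1954; 0.1954 0.5799]  H_jac=[-0.9995 0.0317]  S=[1.0096]  K=[-0.6394; -0.1752]  nu=[-2.8690]  x^+=[1.4856, 0.5138]  P^+=[0.2393 0.0823; 0.0823 0.5489]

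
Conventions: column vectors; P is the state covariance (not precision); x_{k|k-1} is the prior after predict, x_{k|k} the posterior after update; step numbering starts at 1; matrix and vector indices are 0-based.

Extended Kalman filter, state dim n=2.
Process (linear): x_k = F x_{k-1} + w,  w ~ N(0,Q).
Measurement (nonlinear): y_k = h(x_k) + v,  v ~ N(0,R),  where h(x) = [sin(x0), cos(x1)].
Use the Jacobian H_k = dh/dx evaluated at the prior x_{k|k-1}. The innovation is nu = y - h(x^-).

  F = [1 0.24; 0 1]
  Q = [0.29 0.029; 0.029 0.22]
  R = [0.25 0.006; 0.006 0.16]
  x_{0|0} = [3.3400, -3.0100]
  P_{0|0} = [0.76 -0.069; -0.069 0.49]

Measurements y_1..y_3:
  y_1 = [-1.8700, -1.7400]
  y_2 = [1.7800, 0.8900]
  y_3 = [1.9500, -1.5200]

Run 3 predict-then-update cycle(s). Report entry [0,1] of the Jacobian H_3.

H_jac[0,1] = 0.0000

step 1: x^-=[2.6176, -3.0100]  P^-=[1.0451 0.0776; 0.0776 0.7100]  H_jac=[-0.8658 0.0000; 0.0000 0.1312]  S=[1.0335 -0.0028; -0.0028 0.1722]  K=[-0.8755 0.0448; -0.0635 0.5399]  nu=[-2.3703, -0.7486]  x^+=[4.6592, -3.2636]  P^+=[0.2525 0.0146; 0.0146 0.6554]
step 2: x^-=[3.8759, -3.2636]  P^-=[0.5872 0.2009; 0.2009 0.8754]  H_jac=[-0.7423 0.0000; 0.0000 -0.1217]  S=[0.5736 0.0241; 0.0241 0.1730]  K=[-0.7585 -0.0355; -0.2355 -0.5830]  nu=[2.4501, 1.8826]  x^+=[1.9508, -4.9380]  P^+=[0.2557 0.0840; 0.0840 0.7782]
step 3: x^-=[0.7657, -4.9380]  P^-=[0.6309 0.2998; 0.2998 0.9982]  H_jac=[0.7209 0.0000; 0.0000 -0.9747]  S=[0.5779 -0.2046; -0.2046 1.1082]  K=[0.7422 -0.1266; 0.0675 -0.8654]  nu=[1.2570, -1.7437]  x^+=[1.9194, -3.3441]  P^+=[0.2563 0.0162; 0.0162 0.1417]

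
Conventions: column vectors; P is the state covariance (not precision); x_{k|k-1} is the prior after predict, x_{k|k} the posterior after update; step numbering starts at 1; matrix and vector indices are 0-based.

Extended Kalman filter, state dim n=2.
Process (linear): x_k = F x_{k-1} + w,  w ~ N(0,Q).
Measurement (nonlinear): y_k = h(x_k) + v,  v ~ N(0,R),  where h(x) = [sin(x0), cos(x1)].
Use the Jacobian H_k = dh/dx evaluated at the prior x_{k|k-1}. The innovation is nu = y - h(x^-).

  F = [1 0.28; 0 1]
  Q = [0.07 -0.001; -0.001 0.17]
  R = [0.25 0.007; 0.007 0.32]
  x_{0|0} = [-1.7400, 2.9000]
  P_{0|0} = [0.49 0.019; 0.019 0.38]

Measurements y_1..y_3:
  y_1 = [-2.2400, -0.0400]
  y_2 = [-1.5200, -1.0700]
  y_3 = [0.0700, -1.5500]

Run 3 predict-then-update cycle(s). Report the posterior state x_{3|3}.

x_post = [-0.1245, 3.0903]

step 1: x^-=[-0.9280, 2.9000]  P^-=[0.6004 0.1244; 0.1244 0.5500]  H_jac=[0.5994 0.0000; 0.0000 -0.2392]  S=[0.4657 -0.0108; -0.0108 0.3515]  K=[0.7714 -0.0609; 0.1515 -0.3697]  nu=[-1.4396, 0.9310]  x^+=[-2.0951, 2.3377]  P^+=[0.3210 0.0589; 0.0589 0.4901]
step 2: x^-=[-1.4406, 2.3377]  P^-=[0.4624 0.1951; 0.1951 0.6601]  H_jac=[0.1299 0.0000; 0.0000 -0.7200]  S=[0.2578 -0.0112; -0.0112 0.6622]  K=[0.2239 -0.2083; 0.0670 -0.7166]  nu=[-0.5285, -0.3761]  x^+=[-1.4805, 2.5718]  P^+=[0.4197 0.0904; 0.0904 0.3178]
step 3: x^-=[-0.7604, 2.5718]  P^-=[0.5652 0.1784; 0.1784 0.4878]  H_jac=[0.7246 0.0000; 0.0000 -0.5395]  S=[0.5467 -0.0627; -0.0627 0.4620]  K=[0.7366 -0.1083; 0.1738 -0.5460]  nu=[0.7592, -0.7080]  x^+=[-0.1245, 3.0903]  P^+=[0.2531 0.0547; 0.0547 0.3216]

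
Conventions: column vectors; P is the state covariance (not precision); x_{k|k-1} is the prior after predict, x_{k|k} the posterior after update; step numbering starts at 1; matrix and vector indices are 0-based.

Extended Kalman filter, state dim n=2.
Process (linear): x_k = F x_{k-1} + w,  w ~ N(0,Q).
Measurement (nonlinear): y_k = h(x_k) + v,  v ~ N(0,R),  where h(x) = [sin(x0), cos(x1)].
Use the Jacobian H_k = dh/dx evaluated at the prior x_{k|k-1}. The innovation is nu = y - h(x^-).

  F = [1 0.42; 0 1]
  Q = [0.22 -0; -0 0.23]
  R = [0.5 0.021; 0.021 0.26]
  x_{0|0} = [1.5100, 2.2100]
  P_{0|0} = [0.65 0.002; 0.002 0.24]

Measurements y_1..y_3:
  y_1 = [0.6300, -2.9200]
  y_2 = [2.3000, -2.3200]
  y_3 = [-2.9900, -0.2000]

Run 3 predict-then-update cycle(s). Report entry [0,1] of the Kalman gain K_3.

step 1: x^-=[2.4382, 2.2100]  P^-=[0.9140 0.1028; 0.1028 0.4700]  H_jac=[-0.7627 0.0000; 0.0000 -0.8026]  S=[1.0316 0.0839; 0.0839 0.5627]  K=[-0.6719 -0.0464; -0.0217 -0.6671]  nu=[-0.0168, -2.3234]  x^+=[2.5573, 3.7603]  P^+=[0.4418 0.0326; 0.0326 0.2167]
step 2: x^-=[4.1366, 3.7603]  P^-=[0.7274 0.1236; 0.1236 0.4467]  H_jac=[-0.5445 0.0000; 0.0000 0.5800]  S=[0.7156 -0.0180; -0.0180 0.4102]  K=[-0.5496 0.1506; -0.0782 0.6280]  nu=[3.1388, -1.5054]  x^+=[2.1847, 2.5693]  P^+=[0.4989 0.0476; 0.0476 0.2787]
step 3: x^-=[3.2639, 2.5693]  P^-=[0.8081 0.1647; 0.1647 0.5087]  H_jac=[-0.9925 0.0000; 0.0000 -0.5415]  S=[1.2961 0.1095; 0.1095 0.4092]  K=[-0.6143 -0.0535; -0.0708 -0.6543]  nu=[-2.8680, 0.6407]  x^+=[4.9915, 2.3533]  P^+=[0.3106 0.0495; 0.0495 0.3169]

K[0,1] = -0.0535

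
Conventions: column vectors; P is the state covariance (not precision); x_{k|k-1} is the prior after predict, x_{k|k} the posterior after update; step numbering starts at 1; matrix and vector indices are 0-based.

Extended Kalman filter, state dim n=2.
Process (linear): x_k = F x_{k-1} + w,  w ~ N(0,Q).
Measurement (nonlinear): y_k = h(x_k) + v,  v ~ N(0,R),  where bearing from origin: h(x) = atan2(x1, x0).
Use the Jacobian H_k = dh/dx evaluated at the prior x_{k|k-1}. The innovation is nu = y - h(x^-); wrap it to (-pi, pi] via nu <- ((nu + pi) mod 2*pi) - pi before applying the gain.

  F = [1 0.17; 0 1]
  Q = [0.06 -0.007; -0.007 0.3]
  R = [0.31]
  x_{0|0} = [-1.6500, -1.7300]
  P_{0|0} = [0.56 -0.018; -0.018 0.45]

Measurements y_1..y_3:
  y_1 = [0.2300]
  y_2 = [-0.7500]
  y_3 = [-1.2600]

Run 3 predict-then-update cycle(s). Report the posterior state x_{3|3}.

x_post = [-1.1981, -3.3673]

step 1: x^-=[-1.9441, -1.7300]  P^-=[0.6269 0.0515; 0.0515 0.7500]  H_jac=[0.2554 -0.2871]  S=[0.4052]  K=[0.3588; -0.4989]  nu=[2.6444]  x^+=[-0.9954, -3.0493]  P^+=[0.5747 0.1240; 0.1240 0.6491]
step 2: x^-=[-1.5138, -3.0493]  P^-=[0.6957 0.2274; 0.2274 0.9491]  H_jac=[0.2631 -0.1306]  S=[0.3587]  K=[0.4274; -0.1788]  nu=[1.2816]  x^+=[-0.9660, -3.2785]  P^+=[0.6301 0.2548; 0.2548 0.9377]
step 3: x^-=[-1.5233, -3.2785]  P^-=[0.8039 0.4072; 0.4072 1.2377]  H_jac=[0.2509 -0.1166]  S=[0.3536]  K=[0.4361; -0.1191]  nu=[0.7458]  x^+=[-1.1981, -3.3673]  P^+=[0.7366 0.4256; 0.4256 1.2327]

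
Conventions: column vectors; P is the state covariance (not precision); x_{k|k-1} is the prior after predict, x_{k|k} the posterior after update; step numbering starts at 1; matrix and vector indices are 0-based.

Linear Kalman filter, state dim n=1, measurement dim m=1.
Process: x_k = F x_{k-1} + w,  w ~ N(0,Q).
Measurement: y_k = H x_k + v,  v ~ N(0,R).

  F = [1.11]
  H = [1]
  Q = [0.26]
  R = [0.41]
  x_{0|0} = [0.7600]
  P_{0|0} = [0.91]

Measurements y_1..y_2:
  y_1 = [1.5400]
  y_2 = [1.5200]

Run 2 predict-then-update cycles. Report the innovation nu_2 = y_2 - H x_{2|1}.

step 1: x^-=[0.8436]  P^-=[1.3812]  S=[1.7912]  K=[0.7711]  nu=[0.6964]  x^+=[1.3806]  P^+=[0.3162]
step 2: x^-=[1.5325]  P^-=[0.6495]  S=[1.0595]  K=[0.6130]  nu=[-0.0125]  x^+=[1.5248]  P^+=[0.2513]

innov = [-0.0125]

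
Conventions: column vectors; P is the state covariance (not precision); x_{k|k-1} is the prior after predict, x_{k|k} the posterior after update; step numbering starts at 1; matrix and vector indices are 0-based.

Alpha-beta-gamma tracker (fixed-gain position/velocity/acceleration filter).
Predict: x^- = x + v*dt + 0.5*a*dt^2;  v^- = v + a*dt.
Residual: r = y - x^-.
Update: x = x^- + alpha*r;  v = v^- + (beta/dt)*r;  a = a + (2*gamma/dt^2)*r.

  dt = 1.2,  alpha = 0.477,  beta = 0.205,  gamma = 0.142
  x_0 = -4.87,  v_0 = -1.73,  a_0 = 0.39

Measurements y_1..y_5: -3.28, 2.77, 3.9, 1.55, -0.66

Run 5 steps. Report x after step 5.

step 1: x_pred=-6.6652  r=3.3852  x^+=-5.0505  v^+=-0.6837  a^+=1.0576
step 2: x_pred=-5.1094  r=7.8794  x^+=-1.3509  v^+=1.9315  a^+=2.6116
step 3: x_pred=2.8473  r=1.0527  x^+=3.3494  v^+=5.2453  a^+=2.8192
step 4: x_pred=11.6737  r=-10.1237  x^+=6.8447  v^+=6.8990  a^+=0.8226
step 5: x_pred=15.7157  r=-16.3757  x^+=7.9045  v^+=5.0886  a^+=-2.4070

x_post = 7.9045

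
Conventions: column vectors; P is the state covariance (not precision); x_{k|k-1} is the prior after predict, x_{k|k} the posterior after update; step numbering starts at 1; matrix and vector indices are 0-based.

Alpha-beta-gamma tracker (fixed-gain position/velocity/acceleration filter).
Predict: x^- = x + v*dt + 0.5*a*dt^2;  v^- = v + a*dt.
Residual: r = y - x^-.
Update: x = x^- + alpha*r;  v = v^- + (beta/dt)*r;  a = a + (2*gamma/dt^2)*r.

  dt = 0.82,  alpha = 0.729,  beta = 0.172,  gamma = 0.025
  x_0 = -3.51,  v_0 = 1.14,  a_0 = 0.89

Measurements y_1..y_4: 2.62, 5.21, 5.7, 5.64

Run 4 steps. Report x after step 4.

step 1: x_pred=-2.2760  r=4.8960  x^+=1.2932  v^+=2.8968  a^+=1.2541
step 2: x_pred=4.0902  r=1.1198  x^+=4.9065  v^+=4.1600  a^+=1.3373
step 3: x_pred=8.7673  r=-3.0673  x^+=6.5312  v^+=4.6132  a^+=1.1093
step 4: x_pred=10.6870  r=-5.0470  x^+=7.0077  v^+=4.4642  a^+=0.7340

x_post = 7.0077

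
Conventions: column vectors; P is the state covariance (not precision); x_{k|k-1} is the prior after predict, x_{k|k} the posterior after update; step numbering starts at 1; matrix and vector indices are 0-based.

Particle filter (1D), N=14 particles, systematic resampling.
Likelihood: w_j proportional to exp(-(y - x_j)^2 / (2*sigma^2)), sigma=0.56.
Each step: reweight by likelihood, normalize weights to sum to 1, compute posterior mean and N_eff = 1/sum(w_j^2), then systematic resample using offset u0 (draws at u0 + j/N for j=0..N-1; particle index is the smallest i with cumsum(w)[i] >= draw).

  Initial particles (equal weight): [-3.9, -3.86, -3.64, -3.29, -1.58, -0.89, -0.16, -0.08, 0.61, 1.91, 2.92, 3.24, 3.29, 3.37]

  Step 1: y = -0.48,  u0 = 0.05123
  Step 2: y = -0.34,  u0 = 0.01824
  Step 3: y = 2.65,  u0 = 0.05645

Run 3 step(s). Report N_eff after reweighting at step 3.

step 1: w=[0.0000, 0.0000, 0.0000, 0.0000, 0.0541, 0.2849, 0.3163, 0.2886, 0.0560, 0.0000, 0.0000, 0.0000, 0.0000, 0.0000]  mean=-0.3785  Neff=3.6956  idx=[4, 5, 5, 5, 5, 6, 6, 6, 6, 7, 7, 7, 7, 8]
step 2: w=[0.0085, 0.0606, 0.0606, 0.0606, 0.0606, 0.0933, 0.0933, 0.0933, 0.0933, 0.0882, 0.0882, 0.0882, 0.0882, 0.0233]  mean=-0.3029  Neff=12.3145  idx=[1, 2, 3, 4, 5, 6, 7, 7, 8, 9, 10, 11, 11, 12]
step 3: w=[0.0000, 0.0000, 0.0000, 0.0000, 0.0661, 0.0661, 0.0661, 0.0661, 0.0661, 0.1339, 0.1339, 0.1339, 0.1339, 0.1339]  mean=-0.1066  Neff=8.9705  idx=[4, 5, 7, 8, 9, 9, 10, 10, 11, 11, 12, 12, 13, 13]

N_eff = 8.9705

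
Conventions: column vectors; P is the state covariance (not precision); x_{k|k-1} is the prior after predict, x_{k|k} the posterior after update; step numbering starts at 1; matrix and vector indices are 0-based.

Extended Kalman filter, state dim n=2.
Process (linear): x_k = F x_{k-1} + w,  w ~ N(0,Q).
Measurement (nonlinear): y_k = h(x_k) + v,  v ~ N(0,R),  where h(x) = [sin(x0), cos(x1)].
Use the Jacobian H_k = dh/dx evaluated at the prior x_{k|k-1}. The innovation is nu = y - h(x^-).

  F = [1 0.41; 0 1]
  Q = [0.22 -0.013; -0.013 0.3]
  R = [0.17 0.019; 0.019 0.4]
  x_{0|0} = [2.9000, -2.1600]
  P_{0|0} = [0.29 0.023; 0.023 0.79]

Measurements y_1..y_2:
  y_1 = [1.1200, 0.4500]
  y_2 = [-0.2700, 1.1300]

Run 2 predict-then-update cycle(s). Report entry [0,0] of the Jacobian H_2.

H_jac[0,0] = 0.1825

step 1: x^-=[2.0144, -2.1600]  P^-=[0.6617 0.3339; 0.3339 1.0900]  H_jac=[-0.4292 0.0000; 0.0000 0.8314]  S=[0.2919 -0.1001; -0.1001 1.1534]  K=[-0.9177 0.1610; -0.2282 0.7659]  nu=[0.2168, 1.0057]  x^+=[1.9774, -1.4392]  P^+=[0.3564 0.0565; 0.0565 0.3633]
step 2: x^-=[1.3873, -1.4392]  P^-=[0.6837 0.1924; 0.1924 0.6633]  H_jac=[0.1825 0.0000; 0.0000 0.9914]  S=[0.1928 0.0538; 0.0538 1.0518]  K=[0.6053 0.1504; 0.0078 0.6247]  nu=[-1.2532, 0.9988]  x^+=[0.7789, -0.8250]  P^+=[0.5795 0.0723; 0.0723 0.2522]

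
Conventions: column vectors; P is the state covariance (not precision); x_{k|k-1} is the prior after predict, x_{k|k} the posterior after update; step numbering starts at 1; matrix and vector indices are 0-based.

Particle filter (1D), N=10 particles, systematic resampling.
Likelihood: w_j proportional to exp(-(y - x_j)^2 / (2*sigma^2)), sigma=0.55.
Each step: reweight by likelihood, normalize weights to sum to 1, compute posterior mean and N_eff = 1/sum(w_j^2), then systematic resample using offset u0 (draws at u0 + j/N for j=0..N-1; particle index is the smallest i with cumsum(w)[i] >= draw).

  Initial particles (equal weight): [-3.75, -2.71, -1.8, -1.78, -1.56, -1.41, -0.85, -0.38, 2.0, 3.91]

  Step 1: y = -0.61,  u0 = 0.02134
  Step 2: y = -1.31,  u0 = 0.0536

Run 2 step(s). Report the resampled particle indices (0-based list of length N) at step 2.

resampled_idx = [0, 1, 1, 2, 3, 4, 5, 5, 6, 8]

step 1: w=[0.0000, 0.0003, 0.0370, 0.0400, 0.0866, 0.1336, 0.3499, 0.3526, 0.0000, 0.0000]  mean=-0.8935  Neff=3.6357  idx=[2, 4, 5, 6, 6, 6, 6, 7, 7, 7]
step 2: w=[0.1103, 0.1480, 0.1614, 0.1156, 0.1156, 0.1156, 0.1156, 0.0393, 0.0393, 0.0393]  mean=-1.0948  Neff=8.4594  idx=[0, 1, 1, 2, 3, 4, 5, 5, 6, 8]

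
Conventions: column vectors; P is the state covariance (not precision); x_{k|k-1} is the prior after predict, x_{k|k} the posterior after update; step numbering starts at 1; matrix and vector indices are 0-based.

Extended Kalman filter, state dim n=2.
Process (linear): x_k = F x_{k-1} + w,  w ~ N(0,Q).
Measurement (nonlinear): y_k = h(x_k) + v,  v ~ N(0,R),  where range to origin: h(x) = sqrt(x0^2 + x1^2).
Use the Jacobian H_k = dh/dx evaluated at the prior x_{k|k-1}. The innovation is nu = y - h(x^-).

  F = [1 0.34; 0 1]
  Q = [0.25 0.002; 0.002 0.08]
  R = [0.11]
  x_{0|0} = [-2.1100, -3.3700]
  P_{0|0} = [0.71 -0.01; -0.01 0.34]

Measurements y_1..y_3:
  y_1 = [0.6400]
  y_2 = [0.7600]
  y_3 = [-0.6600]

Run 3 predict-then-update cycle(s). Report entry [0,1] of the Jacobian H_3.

H_jac[0,1] = -0.7897

step 1: x^-=[-3.2558, -3.3700]  P^-=[0.9925 0.1076; 0.1076 0.4200]  H_jac=[-0.6948 -0.7192]  S=[0.9139]  K=[-0.8392; -0.4123]  nu=[-4.0458]  x^+=[0.1396, -1.7019]  P^+=[0.3488 -0.2086; -0.2086 0.2646]
step 2: x^-=[-0.4390, -1.7019]  P^-=[0.4875 -0.1167; -0.1167 0.3446]  H_jac=[-0.2498 -0.9683]  S=[0.4071]  K=[-0.0217; -0.7481]  nu=[-0.9976]  x^+=[-0.4174, -0.9556]  P^+=[0.4873 -0.1233; -0.1233 0.1168]
step 3: x^-=[-0.7423, -0.9556]  P^-=[0.6670 -0.0816; -0.0816 0.1968]  H_jac=[-0.6135 -0.7897]  S=[0.4047]  K=[-0.8519; -0.2603]  nu=[-1.8700]  x^+=[0.8508, -0.4687]  P^+=[0.3733 -0.1713; -0.1713 0.1694]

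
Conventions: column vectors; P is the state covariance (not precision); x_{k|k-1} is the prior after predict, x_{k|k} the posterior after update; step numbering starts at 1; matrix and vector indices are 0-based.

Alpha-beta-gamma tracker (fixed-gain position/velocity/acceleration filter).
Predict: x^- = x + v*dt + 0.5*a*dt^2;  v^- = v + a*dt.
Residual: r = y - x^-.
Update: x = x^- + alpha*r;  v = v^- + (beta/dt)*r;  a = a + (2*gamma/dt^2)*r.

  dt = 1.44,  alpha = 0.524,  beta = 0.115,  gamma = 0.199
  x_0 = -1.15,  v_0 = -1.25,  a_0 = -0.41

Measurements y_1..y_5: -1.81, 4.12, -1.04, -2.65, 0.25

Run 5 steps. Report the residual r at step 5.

step 1: x_pred=-3.3751  r=1.5651  x^+=-2.5550  v^+=-1.7154  a^+=-0.1096
step 2: x_pred=-5.1388  r=9.2588  x^+=-0.2872  v^+=-1.1338  a^+=1.6675
step 3: x_pred=-0.1910  r=-0.8490  x^+=-0.6359  v^+=1.1996  a^+=1.5046
step 4: x_pred=2.6514  r=-5.3014  x^+=-0.1265  v^+=2.9428  a^+=0.4870
step 5: x_pred=4.6160  r=-4.3660  x^+=2.3282  v^+=3.2954  a^+=-0.3510

resid = -4.3660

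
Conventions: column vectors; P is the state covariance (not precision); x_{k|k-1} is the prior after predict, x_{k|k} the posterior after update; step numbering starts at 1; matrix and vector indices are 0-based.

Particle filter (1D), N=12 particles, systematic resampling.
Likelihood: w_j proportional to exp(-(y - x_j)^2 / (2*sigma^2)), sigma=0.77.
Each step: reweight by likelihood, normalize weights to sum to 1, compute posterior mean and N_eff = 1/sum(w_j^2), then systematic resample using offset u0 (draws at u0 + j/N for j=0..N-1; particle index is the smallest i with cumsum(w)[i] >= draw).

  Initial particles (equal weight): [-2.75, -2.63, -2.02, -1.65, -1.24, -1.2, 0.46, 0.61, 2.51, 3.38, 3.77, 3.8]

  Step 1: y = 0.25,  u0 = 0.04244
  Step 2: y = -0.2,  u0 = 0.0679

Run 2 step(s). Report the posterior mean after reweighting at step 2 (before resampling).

step 1: w=[0.0002, 0.0004, 0.0057, 0.0211, 0.0681, 0.0752, 0.4264, 0.3968, 0.0060, 0.0001, 0.0000, 0.0000]  mean=0.2310  Neff=2.8564  idx=[4, 5, 6, 6, 6, 6, 6, 7, 7, 7, 7, 7]
step 2: w=[0.0560, 0.0600, 0.0966, 0.0966, 0.0966, 0.0966, 0.0966, 0.0802, 0.0802, 0.0802, 0.0802, 0.0802]  mean=0.3253  Neff=11.6889  idx=[1, 2, 3, 4, 4, 5, 6, 7, 8, 9, 10, 11]

post_mean = 0.3253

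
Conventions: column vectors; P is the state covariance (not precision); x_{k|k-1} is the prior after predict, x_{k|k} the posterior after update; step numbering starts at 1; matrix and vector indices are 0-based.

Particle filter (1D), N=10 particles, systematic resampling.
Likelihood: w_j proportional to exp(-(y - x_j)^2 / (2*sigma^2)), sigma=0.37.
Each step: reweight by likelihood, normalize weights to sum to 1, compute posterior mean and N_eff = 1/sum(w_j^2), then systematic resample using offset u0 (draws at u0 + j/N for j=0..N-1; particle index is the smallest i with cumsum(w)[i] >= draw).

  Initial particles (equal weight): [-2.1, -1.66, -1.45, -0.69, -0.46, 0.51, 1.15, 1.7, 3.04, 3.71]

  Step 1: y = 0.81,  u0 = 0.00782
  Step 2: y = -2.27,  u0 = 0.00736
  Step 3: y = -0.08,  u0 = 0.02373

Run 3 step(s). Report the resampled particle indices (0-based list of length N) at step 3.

resampled_idx = [0, 1, 2, 3, 4, 5, 6, 7, 8, 9]

step 1: w=[0.0000, 0.0000, 0.0000, 0.0002, 0.0019, 0.5020, 0.4572, 0.0386, 0.0000, 0.0000]  mean=0.8465  Neff=2.1618  idx=[5, 5, 5, 5, 5, 6, 6, 6, 6, 6]
step 2: w=[0.2000, 0.2000, 0.2000, 0.2000, 0.2000, 0.0000, 0.0000, 0.0000, 0.0000, 0.0000]  mean=0.5100  Neff=5.0000  idx=[0, 0, 1, 1, 2, 2, 3, 3, 4, 4]
step 3: w=[0.1000, 0.1000, 0.1000, 0.1000, 0.1000, 0.1000, 0.1000, 0.1000, 0.1000, 0.1000]  mean=0.5100  Neff=10.0000  idx=[0, 1, 2, 3, 4, 5, 6, 7, 8, 9]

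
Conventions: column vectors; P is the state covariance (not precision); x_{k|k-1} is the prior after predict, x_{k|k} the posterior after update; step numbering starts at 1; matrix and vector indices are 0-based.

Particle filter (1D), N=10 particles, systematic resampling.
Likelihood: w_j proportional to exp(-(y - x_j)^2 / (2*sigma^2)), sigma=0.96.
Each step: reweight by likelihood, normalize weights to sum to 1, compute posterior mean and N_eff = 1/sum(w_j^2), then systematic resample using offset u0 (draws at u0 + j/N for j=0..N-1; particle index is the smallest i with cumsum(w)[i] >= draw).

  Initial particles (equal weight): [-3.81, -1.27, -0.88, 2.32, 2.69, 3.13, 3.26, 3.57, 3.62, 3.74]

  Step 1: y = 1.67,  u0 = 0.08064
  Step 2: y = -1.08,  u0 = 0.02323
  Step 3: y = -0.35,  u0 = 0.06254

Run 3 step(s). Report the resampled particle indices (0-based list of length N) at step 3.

resampled_idx = [0, 1, 2, 3, 3, 4, 5, 6, 7, 8]

step 1: w=[0.0000, 0.0039, 0.0126, 0.3403, 0.2434, 0.1346, 0.1086, 0.0604, 0.0544, 0.0419]  mean=2.7724  Neff=4.6844  idx=[3, 3, 3, 4, 4, 4, 5, 6, 7, 9]
step 2: w=[0.2651, 0.2651, 0.2651, 0.0629, 0.0629, 0.0629, 0.0094, 0.0051, 0.0011, 0.0005]  mean=2.4042  Neff=4.4877  idx=[0, 0, 0, 1, 1, 1, 2, 2, 3, 5]
step 3: w=[0.1158, 0.1158, 0.1158, 0.1158, 0.1158, 0.1158, 0.1158, 0.1158, 0.0368, 0.0368]  mean=2.3472  Neff=9.0922  idx=[0, 1, 2, 3, 3, 4, 5, 6, 7, 8]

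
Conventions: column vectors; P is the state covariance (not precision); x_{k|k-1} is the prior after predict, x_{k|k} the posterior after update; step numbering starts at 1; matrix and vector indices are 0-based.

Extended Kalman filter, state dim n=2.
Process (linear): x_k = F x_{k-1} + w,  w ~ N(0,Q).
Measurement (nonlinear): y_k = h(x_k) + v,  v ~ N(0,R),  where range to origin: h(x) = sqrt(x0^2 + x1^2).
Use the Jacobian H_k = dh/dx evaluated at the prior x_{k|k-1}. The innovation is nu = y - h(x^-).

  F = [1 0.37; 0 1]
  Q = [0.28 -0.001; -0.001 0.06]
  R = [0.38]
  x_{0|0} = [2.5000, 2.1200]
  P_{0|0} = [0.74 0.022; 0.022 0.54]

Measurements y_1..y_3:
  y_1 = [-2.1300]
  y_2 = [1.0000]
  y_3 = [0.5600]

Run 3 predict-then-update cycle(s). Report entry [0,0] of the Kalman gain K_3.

step 1: x^-=[3.2844, 2.1200]  P^-=[1.1102 0.2208; 0.2208 0.6000]  H_jac=[0.8402 0.5423]  S=[1.5414]  K=[0.6828; 0.3315]  nu=[-6.0392]  x^+=[-0.8394, 0.1183]  P^+=[0.3915 -0.1281; -0.1281 0.4307]
step 2: x^-=[-0.7957, 0.1183]  P^-=[0.6357 0.0303; 0.0303 0.4907]  H_jac=[-0.9891 0.1470]  S=[1.0038]  K=[-0.6220; 0.0420]  nu=[0.1956]  x^+=[-0.9173, 0.1265]  P^+=[0.2474 0.0565; 0.0565 0.4889]
step 3: x^-=[-0.8705, 0.1265]  P^-=[0.6361 0.2364; 0.2364 0.5489]  H_jac=[-0.9896 0.1438]  S=[0.9470]  K=[-0.6288; -0.1637]  nu=[-0.3197]  x^+=[-0.6695, 0.1788]  P^+=[0.2616 0.1389; 0.1389 0.5235]

K[0,0] = -0.6288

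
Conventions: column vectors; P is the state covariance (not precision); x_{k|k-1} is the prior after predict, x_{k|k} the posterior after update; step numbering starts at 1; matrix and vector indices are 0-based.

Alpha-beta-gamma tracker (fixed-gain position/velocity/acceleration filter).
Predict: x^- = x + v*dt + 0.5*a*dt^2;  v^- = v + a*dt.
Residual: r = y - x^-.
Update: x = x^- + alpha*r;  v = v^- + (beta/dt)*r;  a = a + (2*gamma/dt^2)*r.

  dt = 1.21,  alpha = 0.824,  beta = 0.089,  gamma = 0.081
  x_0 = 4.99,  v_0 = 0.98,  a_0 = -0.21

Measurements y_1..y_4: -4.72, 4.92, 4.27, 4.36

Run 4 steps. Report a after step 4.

step 1: x_pred=6.0221  r=-10.7421  x^+=-2.8294  v^+=-0.0642  a^+=-1.3986
step 2: x_pred=-3.9309  r=8.8509  x^+=3.3622  v^+=-1.1055  a^+=-0.4193
step 3: x_pred=1.7177  r=2.5523  x^+=3.8208  v^+=-1.4251  a^+=-0.1368
step 4: x_pred=1.9963  r=2.3637  x^+=3.9440  v^+=-1.4168  a^+=0.1247

a_post = 0.1247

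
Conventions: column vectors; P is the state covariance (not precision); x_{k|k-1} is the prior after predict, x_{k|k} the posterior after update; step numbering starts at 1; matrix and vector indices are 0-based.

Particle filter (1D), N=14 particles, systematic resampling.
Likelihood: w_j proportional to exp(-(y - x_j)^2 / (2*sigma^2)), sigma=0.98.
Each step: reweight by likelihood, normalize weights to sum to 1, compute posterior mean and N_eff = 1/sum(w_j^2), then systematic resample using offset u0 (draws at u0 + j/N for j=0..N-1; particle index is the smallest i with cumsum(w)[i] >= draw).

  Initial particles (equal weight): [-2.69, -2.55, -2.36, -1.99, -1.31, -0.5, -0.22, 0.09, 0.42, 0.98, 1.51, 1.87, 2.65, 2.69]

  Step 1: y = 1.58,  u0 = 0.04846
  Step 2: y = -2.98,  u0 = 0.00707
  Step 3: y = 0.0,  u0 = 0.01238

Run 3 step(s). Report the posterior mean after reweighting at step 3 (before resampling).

step 1: w=[0.0000, 0.0000, 0.0001, 0.0003, 0.0026, 0.0211, 0.0372, 0.0632, 0.0997, 0.1666, 0.2004, 0.1923, 0.1107, 0.1058]  mean=1.4280  Neff=6.9391  idx=[6, 7, 8, 9, 9, 10, 10, 10, 11, 11, 11, 12, 13, 13]
step 2: w=[0.6436, 0.2512, 0.0826, 0.0097, 0.0097, 0.0009, 0.0009, 0.0009, 0.0002, 0.0002, 0.0002, 0.0000, 0.0000, 0.0000]  mean=-0.0601  Neff=2.0650  idx=[0, 0, 0, 0, 0, 0, 0, 0, 0, 1, 1, 1, 1, 2]
step 3: w=[0.0713, 0.0713, 0.0713, 0.0713, 0.0713, 0.0713, 0.0713, 0.0713, 0.0713, 0.0728, 0.0728, 0.0728, 0.0728, 0.0667]  mean=-0.0870  Neff=13.9941  idx=[0, 1, 2, 3, 4, 5, 6, 7, 8, 9, 10, 11, 12, 13]

post_mean = -0.0870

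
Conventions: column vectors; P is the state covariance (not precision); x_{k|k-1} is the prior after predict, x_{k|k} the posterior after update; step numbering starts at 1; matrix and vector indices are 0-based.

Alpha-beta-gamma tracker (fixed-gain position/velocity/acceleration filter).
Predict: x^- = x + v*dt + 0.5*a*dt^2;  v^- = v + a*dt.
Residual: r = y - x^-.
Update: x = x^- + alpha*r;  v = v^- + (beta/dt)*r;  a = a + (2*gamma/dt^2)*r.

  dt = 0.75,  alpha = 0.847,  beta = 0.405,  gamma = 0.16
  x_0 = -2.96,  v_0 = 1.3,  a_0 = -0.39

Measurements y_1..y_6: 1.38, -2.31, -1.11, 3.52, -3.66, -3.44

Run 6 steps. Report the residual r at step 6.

resid = 1.2490

step 1: x_pred=-2.0947  r=3.4747  x^+=0.8484  v^+=2.8838  a^+=1.5867
step 2: x_pred=3.4575  r=-5.7675  x^+=-1.4276  v^+=0.9594  a^+=-1.6944
step 3: x_pred=-1.1846  r=0.0746  x^+=-1.1214  v^+=-0.2711  a^+=-1.6519
step 4: x_pred=-1.7893  r=5.3093  x^+=2.7077  v^+=1.3570  a^+=1.3685
step 5: x_pred=4.1103  r=-7.7703  x^+=-2.4711  v^+=-1.8126  a^+=-3.0520
step 6: x_pred=-4.6890  r=1.2490  x^+=-3.6311  v^+=-3.4271  a^+=-2.3414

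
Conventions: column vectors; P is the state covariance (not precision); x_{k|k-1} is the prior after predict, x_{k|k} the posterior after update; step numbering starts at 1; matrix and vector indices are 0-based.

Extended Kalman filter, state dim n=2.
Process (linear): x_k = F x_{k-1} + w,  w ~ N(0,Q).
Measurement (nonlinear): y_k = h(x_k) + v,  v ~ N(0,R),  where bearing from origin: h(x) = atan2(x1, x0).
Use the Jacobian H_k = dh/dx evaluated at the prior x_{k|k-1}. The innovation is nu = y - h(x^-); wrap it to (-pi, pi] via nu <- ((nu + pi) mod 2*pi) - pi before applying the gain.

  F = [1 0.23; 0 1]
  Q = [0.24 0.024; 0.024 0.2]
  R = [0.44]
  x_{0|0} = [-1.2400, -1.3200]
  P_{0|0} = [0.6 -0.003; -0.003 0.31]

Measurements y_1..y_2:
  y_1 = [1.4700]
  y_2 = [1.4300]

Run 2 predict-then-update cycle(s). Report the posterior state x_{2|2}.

x_post = [-2.6495, 0.1409]

step 1: x^-=[-1.5436, -1.3200]  P^-=[0.8550 0.0923; 0.0923 0.5100]  H_jac=[0.3200 -0.3742]  S=[0.5769]  K=[0.4144; -0.2796]  nu=[-2.3791]  x^+=[-2.5295, -0.6547]  P^+=[0.7559 0.1591; 0.1591 0.4649]
step 2: x^-=[-2.6801, -0.6547]  P^-=[1.0937 0.2901; 0.2901 0.6649]  H_jac=[0.0860 -0.3521]  S=[0.5130]  K=[-0.0157; -0.4078]  nu=[-1.9512]  x^+=[-2.6495, 0.1409]  P^+=[1.0936 0.2868; 0.2868 0.5796]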